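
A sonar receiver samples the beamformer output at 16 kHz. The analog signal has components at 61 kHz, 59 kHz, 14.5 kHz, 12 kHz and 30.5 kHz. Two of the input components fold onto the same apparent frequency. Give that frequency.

1.5 kHz

fs/2 = 8 kHz.
61 kHz mod fs = 13 kHz.
13 kHz > fs/2 = 8 kHz, folds to fs − 13 kHz = 3 kHz.
59 kHz mod fs = 11 kHz.
11 kHz > fs/2 = 8 kHz, folds to fs − 11 kHz = 5 kHz.
14.5 kHz > fs/2 = 8 kHz, folds to fs − 14.5 kHz = 1.5 kHz.
12 kHz > fs/2 = 8 kHz, folds to fs − 12 kHz = 4 kHz.
30.5 kHz mod fs = 14.5 kHz.
14.5 kHz > fs/2 = 8 kHz, folds to fs − 14.5 kHz = 1.5 kHz.
14.5 kHz and 30.5 kHz both map to 1.5 kHz.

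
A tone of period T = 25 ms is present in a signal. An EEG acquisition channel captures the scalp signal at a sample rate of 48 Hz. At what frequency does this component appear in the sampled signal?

8 Hz

T = 25 ms → f = 1/T = 40 Hz.
40 Hz > fs/2 = 24 Hz, folds to fs − 40 Hz = 8 Hz.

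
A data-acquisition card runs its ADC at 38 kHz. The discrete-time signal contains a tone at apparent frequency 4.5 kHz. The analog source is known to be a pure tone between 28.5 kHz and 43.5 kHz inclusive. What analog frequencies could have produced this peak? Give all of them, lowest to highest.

Frequencies that alias to 4.5 kHz are k·fs ± 4.5 kHz for integer k ≥ 0.
k=0: 4.5 kHz.
k=1: 33.5 kHz, 42.5 kHz.
k=2: 71.5 kHz, 80.5 kHz.
Within [28.5 kHz, 43.5 kHz]: 33.5 kHz, 42.5 kHz.

33.5 kHz, 42.5 kHz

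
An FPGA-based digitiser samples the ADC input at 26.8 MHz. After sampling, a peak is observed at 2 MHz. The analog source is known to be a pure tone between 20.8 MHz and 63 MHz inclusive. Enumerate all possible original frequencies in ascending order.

24.8 MHz, 28.8 MHz, 51.6 MHz, 55.6 MHz

Frequencies that alias to 2 MHz are k·fs ± 2 MHz for integer k ≥ 0.
k=0: 2 MHz.
k=1: 24.8 MHz, 28.8 MHz.
k=2: 51.6 MHz, 55.6 MHz.
k=3: 78.4 MHz, 82.4 MHz.
Within [20.8 MHz, 63 MHz]: 24.8 MHz, 28.8 MHz, 51.6 MHz, 55.6 MHz.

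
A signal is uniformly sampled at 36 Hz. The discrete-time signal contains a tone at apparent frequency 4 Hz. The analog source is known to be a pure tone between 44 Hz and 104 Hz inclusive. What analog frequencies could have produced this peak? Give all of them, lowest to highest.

Frequencies that alias to 4 Hz are k·fs ± 4 Hz for integer k ≥ 0.
k=0: 4 Hz.
k=1: 32 Hz, 40 Hz.
k=2: 68 Hz, 76 Hz.
k=3: 104 Hz, 112 Hz.
k=4: 140 Hz, 148 Hz.
Within [44 Hz, 104 Hz]: 68 Hz, 76 Hz, 104 Hz.

68 Hz, 76 Hz, 104 Hz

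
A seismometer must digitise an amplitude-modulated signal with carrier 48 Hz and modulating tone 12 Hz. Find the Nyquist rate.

120 Hz

AM sidebands sit at fc ± fm = 36 Hz and 60 Hz.
Highest-frequency component: 60 Hz.
Nyquist rate = 2 × 60 Hz = 120 Hz.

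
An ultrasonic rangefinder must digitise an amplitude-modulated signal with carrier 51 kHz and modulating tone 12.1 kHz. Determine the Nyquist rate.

AM sidebands sit at fc ± fm = 38.9 kHz and 63.1 kHz.
Highest-frequency component: 63.1 kHz.
Nyquist rate = 2 × 63.1 kHz = 126.2 kHz.

126.2 kHz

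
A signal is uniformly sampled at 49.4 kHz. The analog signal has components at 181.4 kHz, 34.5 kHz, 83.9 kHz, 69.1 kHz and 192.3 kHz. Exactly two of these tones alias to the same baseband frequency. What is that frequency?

14.9 kHz

fs/2 = 24.7 kHz.
181.4 kHz mod fs = 33.2 kHz.
33.2 kHz > fs/2 = 24.7 kHz, folds to fs − 33.2 kHz = 16.2 kHz.
34.5 kHz > fs/2 = 24.7 kHz, folds to fs − 34.5 kHz = 14.9 kHz.
83.9 kHz mod fs = 34.5 kHz.
34.5 kHz > fs/2 = 24.7 kHz, folds to fs − 34.5 kHz = 14.9 kHz.
69.1 kHz mod fs = 19.7 kHz.
19.7 kHz ≤ fs/2 = 24.7 kHz, appears at 19.7 kHz.
192.3 kHz mod fs = 44.1 kHz.
44.1 kHz > fs/2 = 24.7 kHz, folds to fs − 44.1 kHz = 5.3 kHz.
34.5 kHz and 83.9 kHz both map to 14.9 kHz.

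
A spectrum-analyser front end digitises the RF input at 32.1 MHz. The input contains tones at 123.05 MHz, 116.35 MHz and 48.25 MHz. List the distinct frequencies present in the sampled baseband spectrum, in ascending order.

5.35 MHz, 12.05 MHz, 15.95 MHz

fs/2 = 16.05 MHz.
123.05 MHz mod fs = 26.75 MHz.
26.75 MHz > fs/2 = 16.05 MHz, folds to fs − 26.75 MHz = 5.35 MHz.
116.35 MHz mod fs = 20.05 MHz.
20.05 MHz > fs/2 = 16.05 MHz, folds to fs − 20.05 MHz = 12.05 MHz.
48.25 MHz mod fs = 16.15 MHz.
16.15 MHz > fs/2 = 16.05 MHz, folds to fs − 16.15 MHz = 15.95 MHz.
Distinct values: {5.35 MHz, 12.05 MHz, 15.95 MHz}.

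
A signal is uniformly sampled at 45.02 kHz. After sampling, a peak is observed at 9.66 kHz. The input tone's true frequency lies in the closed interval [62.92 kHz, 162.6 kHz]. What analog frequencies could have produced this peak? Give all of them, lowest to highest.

80.38 kHz, 99.7 kHz, 125.4 kHz, 144.72 kHz

Frequencies that alias to 9.66 kHz are k·fs ± 9.66 kHz for integer k ≥ 0.
k=0: 9.66 kHz.
k=1: 35.36 kHz, 54.68 kHz.
k=2: 80.38 kHz, 99.7 kHz.
k=3: 125.4 kHz, 144.72 kHz.
k=4: 170.42 kHz, 189.74 kHz.
Within [62.92 kHz, 162.6 kHz]: 80.38 kHz, 99.7 kHz, 125.4 kHz, 144.72 kHz.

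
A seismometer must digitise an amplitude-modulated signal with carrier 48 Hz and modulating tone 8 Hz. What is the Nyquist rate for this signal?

112 Hz

AM sidebands sit at fc ± fm = 40 Hz and 56 Hz.
Highest-frequency component: 56 Hz.
Nyquist rate = 2 × 56 Hz = 112 Hz.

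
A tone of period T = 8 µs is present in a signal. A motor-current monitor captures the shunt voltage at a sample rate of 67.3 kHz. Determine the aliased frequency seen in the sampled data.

T = 8 µs → f = 1/T = 125 kHz.
125 kHz mod fs = 57.7 kHz.
57.7 kHz > fs/2 = 33.65 kHz, folds to fs − 57.7 kHz = 9.6 kHz.

9.6 kHz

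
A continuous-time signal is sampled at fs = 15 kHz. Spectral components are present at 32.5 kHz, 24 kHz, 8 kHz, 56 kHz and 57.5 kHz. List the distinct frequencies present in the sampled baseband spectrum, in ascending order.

fs/2 = 7.5 kHz.
32.5 kHz mod fs = 2.5 kHz.
2.5 kHz ≤ fs/2 = 7.5 kHz, appears at 2.5 kHz.
24 kHz mod fs = 9 kHz.
9 kHz > fs/2 = 7.5 kHz, folds to fs − 9 kHz = 6 kHz.
8 kHz > fs/2 = 7.5 kHz, folds to fs − 8 kHz = 7 kHz.
56 kHz mod fs = 11 kHz.
11 kHz > fs/2 = 7.5 kHz, folds to fs − 11 kHz = 4 kHz.
57.5 kHz mod fs = 12.5 kHz.
12.5 kHz > fs/2 = 7.5 kHz, folds to fs − 12.5 kHz = 2.5 kHz.
Distinct values: {2.5 kHz, 4 kHz, 6 kHz, 7 kHz}.

2.5 kHz, 4 kHz, 6 kHz, 7 kHz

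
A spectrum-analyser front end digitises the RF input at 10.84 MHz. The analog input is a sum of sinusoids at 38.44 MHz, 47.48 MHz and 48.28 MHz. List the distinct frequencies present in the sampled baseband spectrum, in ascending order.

fs/2 = 5.42 MHz.
38.44 MHz mod fs = 5.92 MHz.
5.92 MHz > fs/2 = 5.42 MHz, folds to fs − 5.92 MHz = 4.92 MHz.
47.48 MHz mod fs = 4.12 MHz.
4.12 MHz ≤ fs/2 = 5.42 MHz, appears at 4.12 MHz.
48.28 MHz mod fs = 4.92 MHz.
4.92 MHz ≤ fs/2 = 5.42 MHz, appears at 4.92 MHz.
Distinct values: {4.12 MHz, 4.92 MHz}.

4.12 MHz, 4.92 MHz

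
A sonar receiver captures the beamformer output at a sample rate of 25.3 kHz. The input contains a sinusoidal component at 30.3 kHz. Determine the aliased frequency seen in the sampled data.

30.3 kHz mod fs = 5 kHz.
5 kHz ≤ fs/2 = 12.65 kHz, appears at 5 kHz.

5 kHz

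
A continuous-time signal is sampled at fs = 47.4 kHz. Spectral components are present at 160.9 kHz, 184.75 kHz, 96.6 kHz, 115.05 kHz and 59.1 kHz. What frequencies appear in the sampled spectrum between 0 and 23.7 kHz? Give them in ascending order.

1.8 kHz, 4.85 kHz, 11.7 kHz, 18.7 kHz, 20.25 kHz

fs/2 = 23.7 kHz.
160.9 kHz mod fs = 18.7 kHz.
18.7 kHz ≤ fs/2 = 23.7 kHz, appears at 18.7 kHz.
184.75 kHz mod fs = 42.55 kHz.
42.55 kHz > fs/2 = 23.7 kHz, folds to fs − 42.55 kHz = 4.85 kHz.
96.6 kHz mod fs = 1.8 kHz.
1.8 kHz ≤ fs/2 = 23.7 kHz, appears at 1.8 kHz.
115.05 kHz mod fs = 20.25 kHz.
20.25 kHz ≤ fs/2 = 23.7 kHz, appears at 20.25 kHz.
59.1 kHz mod fs = 11.7 kHz.
11.7 kHz ≤ fs/2 = 23.7 kHz, appears at 11.7 kHz.
Distinct values: {1.8 kHz, 4.85 kHz, 11.7 kHz, 18.7 kHz, 20.25 kHz}.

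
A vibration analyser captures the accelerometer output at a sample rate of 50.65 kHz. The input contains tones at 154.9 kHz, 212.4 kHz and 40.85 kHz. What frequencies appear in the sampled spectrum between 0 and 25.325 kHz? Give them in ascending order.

2.95 kHz, 9.8 kHz

fs/2 = 25.325 kHz.
154.9 kHz mod fs = 2.95 kHz.
2.95 kHz ≤ fs/2 = 25.325 kHz, appears at 2.95 kHz.
212.4 kHz mod fs = 9.8 kHz.
9.8 kHz ≤ fs/2 = 25.325 kHz, appears at 9.8 kHz.
40.85 kHz > fs/2 = 25.325 kHz, folds to fs − 40.85 kHz = 9.8 kHz.
Distinct values: {2.95 kHz, 9.8 kHz}.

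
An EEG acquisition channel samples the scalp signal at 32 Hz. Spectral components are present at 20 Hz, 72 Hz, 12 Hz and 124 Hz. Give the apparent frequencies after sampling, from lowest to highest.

fs/2 = 16 Hz.
20 Hz > fs/2 = 16 Hz, folds to fs − 20 Hz = 12 Hz.
72 Hz mod fs = 8 Hz.
8 Hz ≤ fs/2 = 16 Hz, appears at 8 Hz.
12 Hz ≤ fs/2 = 16 Hz, passes unchanged.
124 Hz mod fs = 28 Hz.
28 Hz > fs/2 = 16 Hz, folds to fs − 28 Hz = 4 Hz.
Distinct values: {4 Hz, 8 Hz, 12 Hz}.

4 Hz, 8 Hz, 12 Hz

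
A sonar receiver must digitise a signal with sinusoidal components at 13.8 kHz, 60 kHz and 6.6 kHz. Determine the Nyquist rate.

120 kHz

Highest-frequency component: 60 kHz.
Nyquist rate = 2 × 60 kHz = 120 kHz.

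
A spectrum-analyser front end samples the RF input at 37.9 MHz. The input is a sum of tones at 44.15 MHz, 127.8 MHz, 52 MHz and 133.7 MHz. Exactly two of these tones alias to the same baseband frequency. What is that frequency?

fs/2 = 18.95 MHz.
44.15 MHz mod fs = 6.25 MHz.
6.25 MHz ≤ fs/2 = 18.95 MHz, appears at 6.25 MHz.
127.8 MHz mod fs = 14.1 MHz.
14.1 MHz ≤ fs/2 = 18.95 MHz, appears at 14.1 MHz.
52 MHz mod fs = 14.1 MHz.
14.1 MHz ≤ fs/2 = 18.95 MHz, appears at 14.1 MHz.
133.7 MHz mod fs = 20 MHz.
20 MHz > fs/2 = 18.95 MHz, folds to fs − 20 MHz = 17.9 MHz.
52 MHz and 127.8 MHz both map to 14.1 MHz.

14.1 MHz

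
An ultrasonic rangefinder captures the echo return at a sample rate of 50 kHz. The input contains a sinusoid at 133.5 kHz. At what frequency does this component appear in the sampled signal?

133.5 kHz mod fs = 33.5 kHz.
33.5 kHz > fs/2 = 25 kHz, folds to fs − 33.5 kHz = 16.5 kHz.

16.5 kHz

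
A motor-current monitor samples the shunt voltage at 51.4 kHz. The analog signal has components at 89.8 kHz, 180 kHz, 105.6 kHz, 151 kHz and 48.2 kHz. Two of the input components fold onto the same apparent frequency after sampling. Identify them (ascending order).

48.2 kHz, 151 kHz

fs/2 = 25.7 kHz.
89.8 kHz mod fs = 38.4 kHz.
38.4 kHz > fs/2 = 25.7 kHz, folds to fs − 38.4 kHz = 13 kHz.
180 kHz mod fs = 25.8 kHz.
25.8 kHz > fs/2 = 25.7 kHz, folds to fs − 25.8 kHz = 25.6 kHz.
105.6 kHz mod fs = 2.8 kHz.
2.8 kHz ≤ fs/2 = 25.7 kHz, appears at 2.8 kHz.
151 kHz mod fs = 48.2 kHz.
48.2 kHz > fs/2 = 25.7 kHz, folds to fs − 48.2 kHz = 3.2 kHz.
48.2 kHz > fs/2 = 25.7 kHz, folds to fs − 48.2 kHz = 3.2 kHz.
48.2 kHz and 151 kHz both map to 3.2 kHz.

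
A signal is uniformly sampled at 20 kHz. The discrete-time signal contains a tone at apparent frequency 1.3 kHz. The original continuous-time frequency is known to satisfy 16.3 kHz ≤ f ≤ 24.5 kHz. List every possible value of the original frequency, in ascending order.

Frequencies that alias to 1.3 kHz are k·fs ± 1.3 kHz for integer k ≥ 0.
k=0: 1.3 kHz.
k=1: 18.7 kHz, 21.3 kHz.
k=2: 38.7 kHz, 41.3 kHz.
Within [16.3 kHz, 24.5 kHz]: 18.7 kHz, 21.3 kHz.

18.7 kHz, 21.3 kHz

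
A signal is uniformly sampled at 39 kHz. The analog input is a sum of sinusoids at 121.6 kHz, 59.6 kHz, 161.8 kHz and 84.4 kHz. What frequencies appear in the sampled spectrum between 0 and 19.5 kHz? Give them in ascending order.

4.6 kHz, 5.8 kHz, 6.4 kHz, 18.4 kHz

fs/2 = 19.5 kHz.
121.6 kHz mod fs = 4.6 kHz.
4.6 kHz ≤ fs/2 = 19.5 kHz, appears at 4.6 kHz.
59.6 kHz mod fs = 20.6 kHz.
20.6 kHz > fs/2 = 19.5 kHz, folds to fs − 20.6 kHz = 18.4 kHz.
161.8 kHz mod fs = 5.8 kHz.
5.8 kHz ≤ fs/2 = 19.5 kHz, appears at 5.8 kHz.
84.4 kHz mod fs = 6.4 kHz.
6.4 kHz ≤ fs/2 = 19.5 kHz, appears at 6.4 kHz.
Distinct values: {4.6 kHz, 5.8 kHz, 6.4 kHz, 18.4 kHz}.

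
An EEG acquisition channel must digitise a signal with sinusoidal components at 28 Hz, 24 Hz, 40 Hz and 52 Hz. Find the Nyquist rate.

104 Hz

Highest-frequency component: 52 Hz.
Nyquist rate = 2 × 52 Hz = 104 Hz.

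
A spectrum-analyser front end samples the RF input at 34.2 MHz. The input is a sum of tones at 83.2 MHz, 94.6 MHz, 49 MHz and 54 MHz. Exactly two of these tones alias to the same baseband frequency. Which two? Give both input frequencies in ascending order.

fs/2 = 17.1 MHz.
83.2 MHz mod fs = 14.8 MHz.
14.8 MHz ≤ fs/2 = 17.1 MHz, appears at 14.8 MHz.
94.6 MHz mod fs = 26.2 MHz.
26.2 MHz > fs/2 = 17.1 MHz, folds to fs − 26.2 MHz = 8 MHz.
49 MHz mod fs = 14.8 MHz.
14.8 MHz ≤ fs/2 = 17.1 MHz, appears at 14.8 MHz.
54 MHz mod fs = 19.8 MHz.
19.8 MHz > fs/2 = 17.1 MHz, folds to fs − 19.8 MHz = 14.4 MHz.
49 MHz and 83.2 MHz both map to 14.8 MHz.

49 MHz, 83.2 MHz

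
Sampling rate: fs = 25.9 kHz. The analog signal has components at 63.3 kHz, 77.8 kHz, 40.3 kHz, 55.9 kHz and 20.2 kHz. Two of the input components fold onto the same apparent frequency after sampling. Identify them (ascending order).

fs/2 = 12.95 kHz.
63.3 kHz mod fs = 11.5 kHz.
11.5 kHz ≤ fs/2 = 12.95 kHz, appears at 11.5 kHz.
77.8 kHz mod fs = 0.1 kHz.
0.1 kHz ≤ fs/2 = 12.95 kHz, appears at 0.1 kHz.
40.3 kHz mod fs = 14.4 kHz.
14.4 kHz > fs/2 = 12.95 kHz, folds to fs − 14.4 kHz = 11.5 kHz.
55.9 kHz mod fs = 4.1 kHz.
4.1 kHz ≤ fs/2 = 12.95 kHz, appears at 4.1 kHz.
20.2 kHz > fs/2 = 12.95 kHz, folds to fs − 20.2 kHz = 5.7 kHz.
40.3 kHz and 63.3 kHz both map to 11.5 kHz.

40.3 kHz, 63.3 kHz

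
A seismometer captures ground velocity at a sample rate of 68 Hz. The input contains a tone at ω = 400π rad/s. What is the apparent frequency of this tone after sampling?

4 Hz

ω = 400π rad/s → f = ω/(2π) = 200 Hz.
200 Hz mod fs = 64 Hz.
64 Hz > fs/2 = 34 Hz, folds to fs − 64 Hz = 4 Hz.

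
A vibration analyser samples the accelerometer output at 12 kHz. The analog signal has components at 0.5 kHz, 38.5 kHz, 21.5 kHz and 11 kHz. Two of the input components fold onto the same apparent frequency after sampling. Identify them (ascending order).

21.5 kHz, 38.5 kHz

fs/2 = 6 kHz.
0.5 kHz ≤ fs/2 = 6 kHz, passes unchanged.
38.5 kHz mod fs = 2.5 kHz.
2.5 kHz ≤ fs/2 = 6 kHz, appears at 2.5 kHz.
21.5 kHz mod fs = 9.5 kHz.
9.5 kHz > fs/2 = 6 kHz, folds to fs − 9.5 kHz = 2.5 kHz.
11 kHz > fs/2 = 6 kHz, folds to fs − 11 kHz = 1 kHz.
21.5 kHz and 38.5 kHz both map to 2.5 kHz.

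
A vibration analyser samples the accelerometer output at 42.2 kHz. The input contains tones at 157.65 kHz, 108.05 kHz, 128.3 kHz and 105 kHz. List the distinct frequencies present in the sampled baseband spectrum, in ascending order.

fs/2 = 21.1 kHz.
157.65 kHz mod fs = 31.05 kHz.
31.05 kHz > fs/2 = 21.1 kHz, folds to fs − 31.05 kHz = 11.15 kHz.
108.05 kHz mod fs = 23.65 kHz.
23.65 kHz > fs/2 = 21.1 kHz, folds to fs − 23.65 kHz = 18.55 kHz.
128.3 kHz mod fs = 1.7 kHz.
1.7 kHz ≤ fs/2 = 21.1 kHz, appears at 1.7 kHz.
105 kHz mod fs = 20.6 kHz.
20.6 kHz ≤ fs/2 = 21.1 kHz, appears at 20.6 kHz.
Distinct values: {1.7 kHz, 11.15 kHz, 18.55 kHz, 20.6 kHz}.

1.7 kHz, 11.15 kHz, 18.55 kHz, 20.6 kHz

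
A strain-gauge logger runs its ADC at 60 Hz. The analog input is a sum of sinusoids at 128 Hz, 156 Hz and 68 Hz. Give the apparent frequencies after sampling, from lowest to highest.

8 Hz, 24 Hz

fs/2 = 30 Hz.
128 Hz mod fs = 8 Hz.
8 Hz ≤ fs/2 = 30 Hz, appears at 8 Hz.
156 Hz mod fs = 36 Hz.
36 Hz > fs/2 = 30 Hz, folds to fs − 36 Hz = 24 Hz.
68 Hz mod fs = 8 Hz.
8 Hz ≤ fs/2 = 30 Hz, appears at 8 Hz.
Distinct values: {8 Hz, 24 Hz}.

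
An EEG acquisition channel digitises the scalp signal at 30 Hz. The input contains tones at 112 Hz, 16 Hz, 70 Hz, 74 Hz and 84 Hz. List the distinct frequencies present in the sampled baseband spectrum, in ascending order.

fs/2 = 15 Hz.
112 Hz mod fs = 22 Hz.
22 Hz > fs/2 = 15 Hz, folds to fs − 22 Hz = 8 Hz.
16 Hz > fs/2 = 15 Hz, folds to fs − 16 Hz = 14 Hz.
70 Hz mod fs = 10 Hz.
10 Hz ≤ fs/2 = 15 Hz, appears at 10 Hz.
74 Hz mod fs = 14 Hz.
14 Hz ≤ fs/2 = 15 Hz, appears at 14 Hz.
84 Hz mod fs = 24 Hz.
24 Hz > fs/2 = 15 Hz, folds to fs − 24 Hz = 6 Hz.
Distinct values: {6 Hz, 8 Hz, 10 Hz, 14 Hz}.

6 Hz, 8 Hz, 10 Hz, 14 Hz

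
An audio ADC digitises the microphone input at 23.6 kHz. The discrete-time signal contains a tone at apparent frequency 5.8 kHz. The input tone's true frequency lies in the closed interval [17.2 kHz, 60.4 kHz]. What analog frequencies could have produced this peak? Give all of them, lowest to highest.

Frequencies that alias to 5.8 kHz are k·fs ± 5.8 kHz for integer k ≥ 0.
k=0: 5.8 kHz.
k=1: 17.8 kHz, 29.4 kHz.
k=2: 41.4 kHz, 53 kHz.
k=3: 65 kHz, 76.6 kHz.
Within [17.2 kHz, 60.4 kHz]: 17.8 kHz, 29.4 kHz, 41.4 kHz, 53 kHz.

17.8 kHz, 29.4 kHz, 41.4 kHz, 53 kHz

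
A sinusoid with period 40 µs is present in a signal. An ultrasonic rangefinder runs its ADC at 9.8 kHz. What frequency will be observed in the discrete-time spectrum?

T = 40 µs → f = 1/T = 25 kHz.
25 kHz mod fs = 5.4 kHz.
5.4 kHz > fs/2 = 4.9 kHz, folds to fs − 5.4 kHz = 4.4 kHz.

4.4 kHz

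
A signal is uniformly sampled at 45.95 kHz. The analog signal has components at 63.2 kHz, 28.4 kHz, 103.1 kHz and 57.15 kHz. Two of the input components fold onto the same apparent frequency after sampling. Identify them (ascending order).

fs/2 = 22.975 kHz.
63.2 kHz mod fs = 17.25 kHz.
17.25 kHz ≤ fs/2 = 22.975 kHz, appears at 17.25 kHz.
28.4 kHz > fs/2 = 22.975 kHz, folds to fs − 28.4 kHz = 17.55 kHz.
103.1 kHz mod fs = 11.2 kHz.
11.2 kHz ≤ fs/2 = 22.975 kHz, appears at 11.2 kHz.
57.15 kHz mod fs = 11.2 kHz.
11.2 kHz ≤ fs/2 = 22.975 kHz, appears at 11.2 kHz.
57.15 kHz and 103.1 kHz both map to 11.2 kHz.

57.15 kHz, 103.1 kHz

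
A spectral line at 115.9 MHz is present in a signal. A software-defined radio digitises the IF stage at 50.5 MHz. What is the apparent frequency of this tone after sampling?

14.9 MHz

115.9 MHz mod fs = 14.9 MHz.
14.9 MHz ≤ fs/2 = 25.25 MHz, appears at 14.9 MHz.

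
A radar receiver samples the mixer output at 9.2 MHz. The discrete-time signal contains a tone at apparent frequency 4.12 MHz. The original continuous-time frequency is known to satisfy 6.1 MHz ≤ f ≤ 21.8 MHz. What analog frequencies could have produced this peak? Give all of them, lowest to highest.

13.32 MHz, 14.28 MHz

Frequencies that alias to 4.12 MHz are k·fs ± 4.12 MHz for integer k ≥ 0.
k=0: 4.12 MHz.
k=1: 5.08 MHz, 13.32 MHz.
k=2: 14.28 MHz, 22.52 MHz.
k=3: 23.48 MHz, 31.72 MHz.
Within [6.1 MHz, 21.8 MHz]: 13.32 MHz, 14.28 MHz.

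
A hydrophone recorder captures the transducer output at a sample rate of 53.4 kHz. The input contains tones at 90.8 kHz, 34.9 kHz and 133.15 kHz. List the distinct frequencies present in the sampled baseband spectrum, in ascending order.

fs/2 = 26.7 kHz.
90.8 kHz mod fs = 37.4 kHz.
37.4 kHz > fs/2 = 26.7 kHz, folds to fs − 37.4 kHz = 16 kHz.
34.9 kHz > fs/2 = 26.7 kHz, folds to fs − 34.9 kHz = 18.5 kHz.
133.15 kHz mod fs = 26.35 kHz.
26.35 kHz ≤ fs/2 = 26.7 kHz, appears at 26.35 kHz.
Distinct values: {16 kHz, 18.5 kHz, 26.35 kHz}.

16 kHz, 18.5 kHz, 26.35 kHz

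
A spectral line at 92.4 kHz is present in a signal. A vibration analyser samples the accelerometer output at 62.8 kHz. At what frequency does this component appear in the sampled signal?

29.6 kHz

92.4 kHz mod fs = 29.6 kHz.
29.6 kHz ≤ fs/2 = 31.4 kHz, appears at 29.6 kHz.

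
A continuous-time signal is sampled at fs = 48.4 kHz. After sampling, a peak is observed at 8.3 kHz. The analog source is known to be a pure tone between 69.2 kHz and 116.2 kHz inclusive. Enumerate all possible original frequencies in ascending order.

88.5 kHz, 105.1 kHz

Frequencies that alias to 8.3 kHz are k·fs ± 8.3 kHz for integer k ≥ 0.
k=0: 8.3 kHz.
k=1: 40.1 kHz, 56.7 kHz.
k=2: 88.5 kHz, 105.1 kHz.
k=3: 136.9 kHz, 153.5 kHz.
Within [69.2 kHz, 116.2 kHz]: 88.5 kHz, 105.1 kHz.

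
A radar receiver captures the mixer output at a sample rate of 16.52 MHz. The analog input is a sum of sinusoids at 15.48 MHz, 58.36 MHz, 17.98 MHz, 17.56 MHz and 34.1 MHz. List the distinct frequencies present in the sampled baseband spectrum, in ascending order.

fs/2 = 8.26 MHz.
15.48 MHz > fs/2 = 8.26 MHz, folds to fs − 15.48 MHz = 1.04 MHz.
58.36 MHz mod fs = 8.8 MHz.
8.8 MHz > fs/2 = 8.26 MHz, folds to fs − 8.8 MHz = 7.72 MHz.
17.98 MHz mod fs = 1.46 MHz.
1.46 MHz ≤ fs/2 = 8.26 MHz, appears at 1.46 MHz.
17.56 MHz mod fs = 1.04 MHz.
1.04 MHz ≤ fs/2 = 8.26 MHz, appears at 1.04 MHz.
34.1 MHz mod fs = 1.06 MHz.
1.06 MHz ≤ fs/2 = 8.26 MHz, appears at 1.06 MHz.
Distinct values: {1.04 MHz, 1.06 MHz, 1.46 MHz, 7.72 MHz}.

1.04 MHz, 1.06 MHz, 1.46 MHz, 7.72 MHz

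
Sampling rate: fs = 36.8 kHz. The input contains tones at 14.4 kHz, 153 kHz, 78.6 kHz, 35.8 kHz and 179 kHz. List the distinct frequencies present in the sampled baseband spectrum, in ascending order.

1 kHz, 5 kHz, 5.8 kHz, 14.4 kHz

fs/2 = 18.4 kHz.
14.4 kHz ≤ fs/2 = 18.4 kHz, passes unchanged.
153 kHz mod fs = 5.8 kHz.
5.8 kHz ≤ fs/2 = 18.4 kHz, appears at 5.8 kHz.
78.6 kHz mod fs = 5 kHz.
5 kHz ≤ fs/2 = 18.4 kHz, appears at 5 kHz.
35.8 kHz > fs/2 = 18.4 kHz, folds to fs − 35.8 kHz = 1 kHz.
179 kHz mod fs = 31.8 kHz.
31.8 kHz > fs/2 = 18.4 kHz, folds to fs − 31.8 kHz = 5 kHz.
Distinct values: {1 kHz, 5 kHz, 5.8 kHz, 14.4 kHz}.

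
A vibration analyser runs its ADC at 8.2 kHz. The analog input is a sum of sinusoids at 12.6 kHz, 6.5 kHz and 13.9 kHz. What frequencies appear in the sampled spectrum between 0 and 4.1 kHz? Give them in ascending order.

1.7 kHz, 2.5 kHz, 3.8 kHz

fs/2 = 4.1 kHz.
12.6 kHz mod fs = 4.4 kHz.
4.4 kHz > fs/2 = 4.1 kHz, folds to fs − 4.4 kHz = 3.8 kHz.
6.5 kHz > fs/2 = 4.1 kHz, folds to fs − 6.5 kHz = 1.7 kHz.
13.9 kHz mod fs = 5.7 kHz.
5.7 kHz > fs/2 = 4.1 kHz, folds to fs − 5.7 kHz = 2.5 kHz.
Distinct values: {1.7 kHz, 2.5 kHz, 3.8 kHz}.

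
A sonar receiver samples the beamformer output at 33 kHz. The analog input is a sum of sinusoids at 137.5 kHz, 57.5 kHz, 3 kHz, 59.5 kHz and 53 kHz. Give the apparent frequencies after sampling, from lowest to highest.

3 kHz, 5.5 kHz, 6.5 kHz, 8.5 kHz, 13 kHz

fs/2 = 16.5 kHz.
137.5 kHz mod fs = 5.5 kHz.
5.5 kHz ≤ fs/2 = 16.5 kHz, appears at 5.5 kHz.
57.5 kHz mod fs = 24.5 kHz.
24.5 kHz > fs/2 = 16.5 kHz, folds to fs − 24.5 kHz = 8.5 kHz.
3 kHz ≤ fs/2 = 16.5 kHz, passes unchanged.
59.5 kHz mod fs = 26.5 kHz.
26.5 kHz > fs/2 = 16.5 kHz, folds to fs − 26.5 kHz = 6.5 kHz.
53 kHz mod fs = 20 kHz.
20 kHz > fs/2 = 16.5 kHz, folds to fs − 20 kHz = 13 kHz.
Distinct values: {3 kHz, 5.5 kHz, 6.5 kHz, 8.5 kHz, 13 kHz}.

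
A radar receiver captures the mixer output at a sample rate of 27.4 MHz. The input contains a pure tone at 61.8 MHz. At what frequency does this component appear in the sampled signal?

7 MHz

61.8 MHz mod fs = 7 MHz.
7 MHz ≤ fs/2 = 13.7 MHz, appears at 7 MHz.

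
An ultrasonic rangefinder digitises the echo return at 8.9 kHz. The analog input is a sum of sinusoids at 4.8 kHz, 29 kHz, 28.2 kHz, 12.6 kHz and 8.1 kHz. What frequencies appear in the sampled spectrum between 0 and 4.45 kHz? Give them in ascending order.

0.8 kHz, 1.5 kHz, 2.3 kHz, 3.7 kHz, 4.1 kHz

fs/2 = 4.45 kHz.
4.8 kHz > fs/2 = 4.45 kHz, folds to fs − 4.8 kHz = 4.1 kHz.
29 kHz mod fs = 2.3 kHz.
2.3 kHz ≤ fs/2 = 4.45 kHz, appears at 2.3 kHz.
28.2 kHz mod fs = 1.5 kHz.
1.5 kHz ≤ fs/2 = 4.45 kHz, appears at 1.5 kHz.
12.6 kHz mod fs = 3.7 kHz.
3.7 kHz ≤ fs/2 = 4.45 kHz, appears at 3.7 kHz.
8.1 kHz > fs/2 = 4.45 kHz, folds to fs − 8.1 kHz = 0.8 kHz.
Distinct values: {0.8 kHz, 1.5 kHz, 2.3 kHz, 3.7 kHz, 4.1 kHz}.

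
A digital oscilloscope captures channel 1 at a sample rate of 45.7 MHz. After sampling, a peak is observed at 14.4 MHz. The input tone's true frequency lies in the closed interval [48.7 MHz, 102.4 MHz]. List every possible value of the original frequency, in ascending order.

Frequencies that alias to 14.4 MHz are k·fs ± 14.4 MHz for integer k ≥ 0.
k=0: 14.4 MHz.
k=1: 31.3 MHz, 60.1 MHz.
k=2: 77 MHz, 105.8 MHz.
k=3: 122.7 MHz, 151.5 MHz.
Within [48.7 MHz, 102.4 MHz]: 60.1 MHz, 77 MHz.

60.1 MHz, 77 MHz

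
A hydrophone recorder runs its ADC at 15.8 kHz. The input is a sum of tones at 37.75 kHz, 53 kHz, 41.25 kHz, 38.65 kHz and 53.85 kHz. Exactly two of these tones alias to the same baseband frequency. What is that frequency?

6.15 kHz

fs/2 = 7.9 kHz.
37.75 kHz mod fs = 6.15 kHz.
6.15 kHz ≤ fs/2 = 7.9 kHz, appears at 6.15 kHz.
53 kHz mod fs = 5.6 kHz.
5.6 kHz ≤ fs/2 = 7.9 kHz, appears at 5.6 kHz.
41.25 kHz mod fs = 9.65 kHz.
9.65 kHz > fs/2 = 7.9 kHz, folds to fs − 9.65 kHz = 6.15 kHz.
38.65 kHz mod fs = 7.05 kHz.
7.05 kHz ≤ fs/2 = 7.9 kHz, appears at 7.05 kHz.
53.85 kHz mod fs = 6.45 kHz.
6.45 kHz ≤ fs/2 = 7.9 kHz, appears at 6.45 kHz.
37.75 kHz and 41.25 kHz both map to 6.15 kHz.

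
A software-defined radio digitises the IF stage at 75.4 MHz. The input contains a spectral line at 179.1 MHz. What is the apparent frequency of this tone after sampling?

179.1 MHz mod fs = 28.3 MHz.
28.3 MHz ≤ fs/2 = 37.7 MHz, appears at 28.3 MHz.

28.3 MHz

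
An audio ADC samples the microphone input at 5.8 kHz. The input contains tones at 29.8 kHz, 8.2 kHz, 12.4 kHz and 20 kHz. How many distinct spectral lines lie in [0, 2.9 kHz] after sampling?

fs/2 = 2.9 kHz.
29.8 kHz mod fs = 0.8 kHz.
0.8 kHz ≤ fs/2 = 2.9 kHz, appears at 0.8 kHz.
8.2 kHz mod fs = 2.4 kHz.
2.4 kHz ≤ fs/2 = 2.9 kHz, appears at 2.4 kHz.
12.4 kHz mod fs = 0.8 kHz.
0.8 kHz ≤ fs/2 = 2.9 kHz, appears at 0.8 kHz.
20 kHz mod fs = 2.6 kHz.
2.6 kHz ≤ fs/2 = 2.9 kHz, appears at 2.6 kHz.
Distinct values: {0.8 kHz, 2.4 kHz, 2.6 kHz} → 3.

3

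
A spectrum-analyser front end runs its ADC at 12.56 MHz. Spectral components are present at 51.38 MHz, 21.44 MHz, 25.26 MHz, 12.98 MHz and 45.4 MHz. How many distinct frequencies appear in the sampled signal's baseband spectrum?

fs/2 = 6.28 MHz.
51.38 MHz mod fs = 1.14 MHz.
1.14 MHz ≤ fs/2 = 6.28 MHz, appears at 1.14 MHz.
21.44 MHz mod fs = 8.88 MHz.
8.88 MHz > fs/2 = 6.28 MHz, folds to fs − 8.88 MHz = 3.68 MHz.
25.26 MHz mod fs = 0.14 MHz.
0.14 MHz ≤ fs/2 = 6.28 MHz, appears at 0.14 MHz.
12.98 MHz mod fs = 0.42 MHz.
0.42 MHz ≤ fs/2 = 6.28 MHz, appears at 0.42 MHz.
45.4 MHz mod fs = 7.72 MHz.
7.72 MHz > fs/2 = 6.28 MHz, folds to fs − 7.72 MHz = 4.84 MHz.
Distinct values: {0.14 MHz, 0.42 MHz, 1.14 MHz, 3.68 MHz, 4.84 MHz} → 5.

5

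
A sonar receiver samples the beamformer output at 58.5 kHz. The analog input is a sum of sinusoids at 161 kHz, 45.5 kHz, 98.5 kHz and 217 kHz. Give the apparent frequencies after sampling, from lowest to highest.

13 kHz, 14.5 kHz, 17 kHz, 18.5 kHz

fs/2 = 29.25 kHz.
161 kHz mod fs = 44 kHz.
44 kHz > fs/2 = 29.25 kHz, folds to fs − 44 kHz = 14.5 kHz.
45.5 kHz > fs/2 = 29.25 kHz, folds to fs − 45.5 kHz = 13 kHz.
98.5 kHz mod fs = 40 kHz.
40 kHz > fs/2 = 29.25 kHz, folds to fs − 40 kHz = 18.5 kHz.
217 kHz mod fs = 41.5 kHz.
41.5 kHz > fs/2 = 29.25 kHz, folds to fs − 41.5 kHz = 17 kHz.
Distinct values: {13 kHz, 14.5 kHz, 17 kHz, 18.5 kHz}.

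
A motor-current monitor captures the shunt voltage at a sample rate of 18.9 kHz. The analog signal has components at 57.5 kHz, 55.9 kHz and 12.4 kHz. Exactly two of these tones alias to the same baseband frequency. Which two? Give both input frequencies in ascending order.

fs/2 = 9.45 kHz.
57.5 kHz mod fs = 0.8 kHz.
0.8 kHz ≤ fs/2 = 9.45 kHz, appears at 0.8 kHz.
55.9 kHz mod fs = 18.1 kHz.
18.1 kHz > fs/2 = 9.45 kHz, folds to fs − 18.1 kHz = 0.8 kHz.
12.4 kHz > fs/2 = 9.45 kHz, folds to fs − 12.4 kHz = 6.5 kHz.
55.9 kHz and 57.5 kHz both map to 0.8 kHz.

55.9 kHz, 57.5 kHz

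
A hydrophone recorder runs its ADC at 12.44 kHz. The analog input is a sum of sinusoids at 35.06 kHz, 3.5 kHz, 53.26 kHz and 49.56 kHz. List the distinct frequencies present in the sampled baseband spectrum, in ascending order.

fs/2 = 6.22 kHz.
35.06 kHz mod fs = 10.18 kHz.
10.18 kHz > fs/2 = 6.22 kHz, folds to fs − 10.18 kHz = 2.26 kHz.
3.5 kHz ≤ fs/2 = 6.22 kHz, passes unchanged.
53.26 kHz mod fs = 3.5 kHz.
3.5 kHz ≤ fs/2 = 6.22 kHz, appears at 3.5 kHz.
49.56 kHz mod fs = 12.24 kHz.
12.24 kHz > fs/2 = 6.22 kHz, folds to fs − 12.24 kHz = 0.2 kHz.
Distinct values: {0.2 kHz, 2.26 kHz, 3.5 kHz}.

0.2 kHz, 2.26 kHz, 3.5 kHz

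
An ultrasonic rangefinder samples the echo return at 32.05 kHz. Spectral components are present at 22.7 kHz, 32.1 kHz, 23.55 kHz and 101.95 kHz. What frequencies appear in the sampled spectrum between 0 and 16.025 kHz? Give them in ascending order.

0.05 kHz, 5.8 kHz, 8.5 kHz, 9.35 kHz

fs/2 = 16.025 kHz.
22.7 kHz > fs/2 = 16.025 kHz, folds to fs − 22.7 kHz = 9.35 kHz.
32.1 kHz mod fs = 0.05 kHz.
0.05 kHz ≤ fs/2 = 16.025 kHz, appears at 0.05 kHz.
23.55 kHz > fs/2 = 16.025 kHz, folds to fs − 23.55 kHz = 8.5 kHz.
101.95 kHz mod fs = 5.8 kHz.
5.8 kHz ≤ fs/2 = 16.025 kHz, appears at 5.8 kHz.
Distinct values: {0.05 kHz, 5.8 kHz, 8.5 kHz, 9.35 kHz}.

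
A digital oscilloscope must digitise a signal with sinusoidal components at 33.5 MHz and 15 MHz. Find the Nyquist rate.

Highest-frequency component: 33.5 MHz.
Nyquist rate = 2 × 33.5 MHz = 67 MHz.

67 MHz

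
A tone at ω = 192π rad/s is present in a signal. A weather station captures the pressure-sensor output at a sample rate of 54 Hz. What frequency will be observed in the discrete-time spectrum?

ω = 192π rad/s → f = ω/(2π) = 96 Hz.
96 Hz mod fs = 42 Hz.
42 Hz > fs/2 = 27 Hz, folds to fs − 42 Hz = 12 Hz.

12 Hz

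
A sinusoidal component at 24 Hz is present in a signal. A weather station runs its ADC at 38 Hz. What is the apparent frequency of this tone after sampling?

24 Hz > fs/2 = 19 Hz, folds to fs − 24 Hz = 14 Hz.

14 Hz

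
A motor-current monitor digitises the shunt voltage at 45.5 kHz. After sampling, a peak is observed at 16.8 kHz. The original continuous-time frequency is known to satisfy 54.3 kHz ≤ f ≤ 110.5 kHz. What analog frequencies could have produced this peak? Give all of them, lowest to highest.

62.3 kHz, 74.2 kHz, 107.8 kHz

Frequencies that alias to 16.8 kHz are k·fs ± 16.8 kHz for integer k ≥ 0.
k=0: 16.8 kHz.
k=1: 28.7 kHz, 62.3 kHz.
k=2: 74.2 kHz, 107.8 kHz.
k=3: 119.7 kHz, 153.3 kHz.
Within [54.3 kHz, 110.5 kHz]: 62.3 kHz, 74.2 kHz, 107.8 kHz.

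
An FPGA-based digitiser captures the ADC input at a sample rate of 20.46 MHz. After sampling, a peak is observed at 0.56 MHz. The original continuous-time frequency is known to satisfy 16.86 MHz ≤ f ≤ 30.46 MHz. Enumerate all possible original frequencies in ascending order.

19.9 MHz, 21.02 MHz

Frequencies that alias to 0.56 MHz are k·fs ± 0.56 MHz for integer k ≥ 0.
k=0: 0.56 MHz.
k=1: 19.9 MHz, 21.02 MHz.
k=2: 40.36 MHz, 41.48 MHz.
Within [16.86 MHz, 30.46 MHz]: 19.9 MHz, 21.02 MHz.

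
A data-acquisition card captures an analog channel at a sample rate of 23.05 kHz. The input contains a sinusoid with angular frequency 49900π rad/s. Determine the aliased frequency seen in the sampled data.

1.9 kHz

ω = 49900π rad/s → f = ω/(2π) = 24950 Hz = 24.95 kHz.
24.95 kHz mod fs = 1.9 kHz.
1.9 kHz ≤ fs/2 = 11.525 kHz, appears at 1.9 kHz.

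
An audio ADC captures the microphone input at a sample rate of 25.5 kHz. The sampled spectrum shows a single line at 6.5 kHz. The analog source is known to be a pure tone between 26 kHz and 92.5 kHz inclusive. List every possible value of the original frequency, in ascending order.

Frequencies that alias to 6.5 kHz are k·fs ± 6.5 kHz for integer k ≥ 0.
k=0: 6.5 kHz.
k=1: 19 kHz, 32 kHz.
k=2: 44.5 kHz, 57.5 kHz.
k=3: 70 kHz, 83 kHz.
k=4: 95.5 kHz, 108.5 kHz.
Within [26 kHz, 92.5 kHz]: 32 kHz, 44.5 kHz, 57.5 kHz, 70 kHz, 83 kHz.

32 kHz, 44.5 kHz, 57.5 kHz, 70 kHz, 83 kHz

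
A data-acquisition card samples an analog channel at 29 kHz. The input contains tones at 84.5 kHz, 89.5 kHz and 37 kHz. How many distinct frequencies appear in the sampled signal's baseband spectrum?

2

fs/2 = 14.5 kHz.
84.5 kHz mod fs = 26.5 kHz.
26.5 kHz > fs/2 = 14.5 kHz, folds to fs − 26.5 kHz = 2.5 kHz.
89.5 kHz mod fs = 2.5 kHz.
2.5 kHz ≤ fs/2 = 14.5 kHz, appears at 2.5 kHz.
37 kHz mod fs = 8 kHz.
8 kHz ≤ fs/2 = 14.5 kHz, appears at 8 kHz.
Distinct values: {2.5 kHz, 8 kHz} → 2.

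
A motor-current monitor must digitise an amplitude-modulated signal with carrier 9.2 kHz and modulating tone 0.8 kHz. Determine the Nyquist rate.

20 kHz

AM sidebands sit at fc ± fm = 8.4 kHz and 10 kHz.
Highest-frequency component: 10 kHz.
Nyquist rate = 2 × 10 kHz = 20 kHz.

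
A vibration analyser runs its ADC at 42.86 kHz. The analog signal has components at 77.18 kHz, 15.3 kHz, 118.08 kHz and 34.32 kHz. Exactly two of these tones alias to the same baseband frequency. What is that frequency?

8.54 kHz

fs/2 = 21.43 kHz.
77.18 kHz mod fs = 34.32 kHz.
34.32 kHz > fs/2 = 21.43 kHz, folds to fs − 34.32 kHz = 8.54 kHz.
15.3 kHz ≤ fs/2 = 21.43 kHz, passes unchanged.
118.08 kHz mod fs = 32.36 kHz.
32.36 kHz > fs/2 = 21.43 kHz, folds to fs − 32.36 kHz = 10.5 kHz.
34.32 kHz > fs/2 = 21.43 kHz, folds to fs − 34.32 kHz = 8.54 kHz.
34.32 kHz and 77.18 kHz both map to 8.54 kHz.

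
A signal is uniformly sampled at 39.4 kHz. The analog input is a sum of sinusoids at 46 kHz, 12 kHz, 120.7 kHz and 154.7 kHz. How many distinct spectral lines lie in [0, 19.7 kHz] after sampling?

fs/2 = 19.7 kHz.
46 kHz mod fs = 6.6 kHz.
6.6 kHz ≤ fs/2 = 19.7 kHz, appears at 6.6 kHz.
12 kHz ≤ fs/2 = 19.7 kHz, passes unchanged.
120.7 kHz mod fs = 2.5 kHz.
2.5 kHz ≤ fs/2 = 19.7 kHz, appears at 2.5 kHz.
154.7 kHz mod fs = 36.5 kHz.
36.5 kHz > fs/2 = 19.7 kHz, folds to fs − 36.5 kHz = 2.9 kHz.
Distinct values: {2.5 kHz, 2.9 kHz, 6.6 kHz, 12 kHz} → 4.

4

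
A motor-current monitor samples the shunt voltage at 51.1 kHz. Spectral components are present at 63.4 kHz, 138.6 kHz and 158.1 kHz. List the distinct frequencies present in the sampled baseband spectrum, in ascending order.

fs/2 = 25.55 kHz.
63.4 kHz mod fs = 12.3 kHz.
12.3 kHz ≤ fs/2 = 25.55 kHz, appears at 12.3 kHz.
138.6 kHz mod fs = 36.4 kHz.
36.4 kHz > fs/2 = 25.55 kHz, folds to fs − 36.4 kHz = 14.7 kHz.
158.1 kHz mod fs = 4.8 kHz.
4.8 kHz ≤ fs/2 = 25.55 kHz, appears at 4.8 kHz.
Distinct values: {4.8 kHz, 12.3 kHz, 14.7 kHz}.

4.8 kHz, 12.3 kHz, 14.7 kHz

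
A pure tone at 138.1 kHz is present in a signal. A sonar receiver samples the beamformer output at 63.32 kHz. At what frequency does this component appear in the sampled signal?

11.46 kHz

138.1 kHz mod fs = 11.46 kHz.
11.46 kHz ≤ fs/2 = 31.66 kHz, appears at 11.46 kHz.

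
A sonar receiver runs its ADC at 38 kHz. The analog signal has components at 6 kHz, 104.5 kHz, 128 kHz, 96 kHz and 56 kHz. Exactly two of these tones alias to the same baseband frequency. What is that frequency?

fs/2 = 19 kHz.
6 kHz ≤ fs/2 = 19 kHz, passes unchanged.
104.5 kHz mod fs = 28.5 kHz.
28.5 kHz > fs/2 = 19 kHz, folds to fs − 28.5 kHz = 9.5 kHz.
128 kHz mod fs = 14 kHz.
14 kHz ≤ fs/2 = 19 kHz, appears at 14 kHz.
96 kHz mod fs = 20 kHz.
20 kHz > fs/2 = 19 kHz, folds to fs − 20 kHz = 18 kHz.
56 kHz mod fs = 18 kHz.
18 kHz ≤ fs/2 = 19 kHz, appears at 18 kHz.
56 kHz and 96 kHz both map to 18 kHz.

18 kHz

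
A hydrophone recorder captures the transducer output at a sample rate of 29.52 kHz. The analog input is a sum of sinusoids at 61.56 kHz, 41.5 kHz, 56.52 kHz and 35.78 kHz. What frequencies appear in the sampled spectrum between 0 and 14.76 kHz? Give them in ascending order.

fs/2 = 14.76 kHz.
61.56 kHz mod fs = 2.52 kHz.
2.52 kHz ≤ fs/2 = 14.76 kHz, appears at 2.52 kHz.
41.5 kHz mod fs = 11.98 kHz.
11.98 kHz ≤ fs/2 = 14.76 kHz, appears at 11.98 kHz.
56.52 kHz mod fs = 27 kHz.
27 kHz > fs/2 = 14.76 kHz, folds to fs − 27 kHz = 2.52 kHz.
35.78 kHz mod fs = 6.26 kHz.
6.26 kHz ≤ fs/2 = 14.76 kHz, appears at 6.26 kHz.
Distinct values: {2.52 kHz, 6.26 kHz, 11.98 kHz}.

2.52 kHz, 6.26 kHz, 11.98 kHz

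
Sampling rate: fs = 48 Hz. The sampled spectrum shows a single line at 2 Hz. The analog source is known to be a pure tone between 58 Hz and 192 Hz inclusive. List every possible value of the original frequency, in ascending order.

Frequencies that alias to 2 Hz are k·fs ± 2 Hz for integer k ≥ 0.
k=0: 2 Hz.
k=1: 46 Hz, 50 Hz.
k=2: 94 Hz, 98 Hz.
k=3: 142 Hz, 146 Hz.
k=4: 190 Hz, 194 Hz.
k=5: 238 Hz, 242 Hz.
Within [58 Hz, 192 Hz]: 94 Hz, 98 Hz, 142 Hz, 146 Hz, 190 Hz.

94 Hz, 98 Hz, 142 Hz, 146 Hz, 190 Hz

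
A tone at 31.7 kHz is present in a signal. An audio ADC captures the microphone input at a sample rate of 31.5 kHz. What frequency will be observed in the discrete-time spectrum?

31.7 kHz mod fs = 0.2 kHz.
0.2 kHz ≤ fs/2 = 15.75 kHz, appears at 0.2 kHz.

0.2 kHz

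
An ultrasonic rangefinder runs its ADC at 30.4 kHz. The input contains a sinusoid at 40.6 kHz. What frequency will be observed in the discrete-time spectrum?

40.6 kHz mod fs = 10.2 kHz.
10.2 kHz ≤ fs/2 = 15.2 kHz, appears at 10.2 kHz.

10.2 kHz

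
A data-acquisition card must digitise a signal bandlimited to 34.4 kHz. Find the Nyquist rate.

68.8 kHz

Nyquist rate = 2 × 34.4 kHz = 68.8 kHz.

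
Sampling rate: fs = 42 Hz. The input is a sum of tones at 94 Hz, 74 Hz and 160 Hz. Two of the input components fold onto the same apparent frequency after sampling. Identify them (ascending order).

fs/2 = 21 Hz.
94 Hz mod fs = 10 Hz.
10 Hz ≤ fs/2 = 21 Hz, appears at 10 Hz.
74 Hz mod fs = 32 Hz.
32 Hz > fs/2 = 21 Hz, folds to fs − 32 Hz = 10 Hz.
160 Hz mod fs = 34 Hz.
34 Hz > fs/2 = 21 Hz, folds to fs − 34 Hz = 8 Hz.
74 Hz and 94 Hz both map to 10 Hz.

74 Hz, 94 Hz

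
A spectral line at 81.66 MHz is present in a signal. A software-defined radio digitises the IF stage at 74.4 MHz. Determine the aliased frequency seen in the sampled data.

81.66 MHz mod fs = 7.26 MHz.
7.26 MHz ≤ fs/2 = 37.2 MHz, appears at 7.26 MHz.

7.26 MHz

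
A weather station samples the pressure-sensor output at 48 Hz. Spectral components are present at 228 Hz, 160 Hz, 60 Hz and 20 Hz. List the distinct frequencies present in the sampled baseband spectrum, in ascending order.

fs/2 = 24 Hz.
228 Hz mod fs = 36 Hz.
36 Hz > fs/2 = 24 Hz, folds to fs − 36 Hz = 12 Hz.
160 Hz mod fs = 16 Hz.
16 Hz ≤ fs/2 = 24 Hz, appears at 16 Hz.
60 Hz mod fs = 12 Hz.
12 Hz ≤ fs/2 = 24 Hz, appears at 12 Hz.
20 Hz ≤ fs/2 = 24 Hz, passes unchanged.
Distinct values: {12 Hz, 16 Hz, 20 Hz}.

12 Hz, 16 Hz, 20 Hz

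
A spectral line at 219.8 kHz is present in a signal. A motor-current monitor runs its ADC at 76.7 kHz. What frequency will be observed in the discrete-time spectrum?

219.8 kHz mod fs = 66.4 kHz.
66.4 kHz > fs/2 = 38.35 kHz, folds to fs − 66.4 kHz = 10.3 kHz.

10.3 kHz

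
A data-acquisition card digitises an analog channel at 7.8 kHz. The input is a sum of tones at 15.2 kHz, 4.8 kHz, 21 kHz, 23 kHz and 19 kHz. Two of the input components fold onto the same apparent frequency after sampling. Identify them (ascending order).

fs/2 = 3.9 kHz.
15.2 kHz mod fs = 7.4 kHz.
7.4 kHz > fs/2 = 3.9 kHz, folds to fs − 7.4 kHz = 0.4 kHz.
4.8 kHz > fs/2 = 3.9 kHz, folds to fs − 4.8 kHz = 3 kHz.
21 kHz mod fs = 5.4 kHz.
5.4 kHz > fs/2 = 3.9 kHz, folds to fs − 5.4 kHz = 2.4 kHz.
23 kHz mod fs = 7.4 kHz.
7.4 kHz > fs/2 = 3.9 kHz, folds to fs − 7.4 kHz = 0.4 kHz.
19 kHz mod fs = 3.4 kHz.
3.4 kHz ≤ fs/2 = 3.9 kHz, appears at 3.4 kHz.
15.2 kHz and 23 kHz both map to 0.4 kHz.

15.2 kHz, 23 kHz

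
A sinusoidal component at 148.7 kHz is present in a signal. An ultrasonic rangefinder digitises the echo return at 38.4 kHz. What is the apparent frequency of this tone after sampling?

4.9 kHz

148.7 kHz mod fs = 33.5 kHz.
33.5 kHz > fs/2 = 19.2 kHz, folds to fs − 33.5 kHz = 4.9 kHz.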